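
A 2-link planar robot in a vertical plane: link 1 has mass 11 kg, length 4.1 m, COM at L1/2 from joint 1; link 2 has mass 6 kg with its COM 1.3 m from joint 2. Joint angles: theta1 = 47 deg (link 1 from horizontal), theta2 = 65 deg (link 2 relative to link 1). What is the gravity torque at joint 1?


Horizontal distance from joint 1 to link-1 COM:
  x_c1 = (L1/2)*cos(t1) = 2.05 * 0.682 = 1.3981 m
Horizontal distance from joint 1 to link-2 COM:
  x_c2 = L1*cos(t1) + Lc2*cos(t1+t2)
       = 4.1*0.682 + 1.3*-0.3746 = 2.3092 m
tau1 = m1*g*x_c1 + m2*g*x_c2
     = 11*9.81*1.3981 + 6*9.81*2.3092
     = 150.8686 + 135.9198
     = 286.7884 Nm


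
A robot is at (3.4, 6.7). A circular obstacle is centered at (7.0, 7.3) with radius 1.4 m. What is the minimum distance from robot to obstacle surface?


center_dist = sqrt((3.4-7.0)^2 + (6.7-7.3)^2)
= sqrt(12.96 + 0.36)
= 3.6497
min_dist = center_dist - radius = 3.6497 - 1.4 = 2.2497 m


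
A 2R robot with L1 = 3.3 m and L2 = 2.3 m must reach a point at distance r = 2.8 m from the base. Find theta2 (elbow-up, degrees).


cos(theta2) = (r^2 - L1^2 - L2^2) / (2*L1*L2)
cos(theta2) = (7.84 - 10.89 - 5.29) / 15.18
cos(theta2) = -0.549407
theta2 = 123.3263 degrees


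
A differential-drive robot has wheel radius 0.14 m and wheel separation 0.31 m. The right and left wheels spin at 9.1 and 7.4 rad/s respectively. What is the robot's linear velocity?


vR = r*wR = 0.14*9.1 = 1.274 m/s
vL = r*wL = 0.14*7.4 = 1.036 m/s
v = (vR+vL)/2 = 1.155 m/s
omega = (vR-vL)/L = 0.7677 rad/s
linear velocity = 1.155 m/s


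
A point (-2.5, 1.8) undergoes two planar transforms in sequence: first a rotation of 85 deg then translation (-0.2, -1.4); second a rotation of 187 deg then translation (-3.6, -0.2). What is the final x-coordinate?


After transform 1:
x1 = cos(85)*-2.5 - sin(85)*1.8 + -0.2 = -2.211
y1 = sin(85)*-2.5 + cos(85)*1.8 + -1.4 = -3.7336
After transform 2:
x2 = cos(187)*-2.211 - sin(187)*-3.7336 + -3.6
= -1.8605


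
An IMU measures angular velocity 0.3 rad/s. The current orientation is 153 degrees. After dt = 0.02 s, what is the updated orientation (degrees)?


delta_theta = w * dt = 0.3 * 0.02 = 0.006 rad
= 0.3438 deg
theta_new = 153 + 0.3438 = 153.3438 deg


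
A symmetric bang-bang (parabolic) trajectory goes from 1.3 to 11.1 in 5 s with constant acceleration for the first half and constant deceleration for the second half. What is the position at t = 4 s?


Symmetric rest-to-rest: each phase covers (pf-p0)/2 in time T/2. 0.5*a*(T/2)^2 = (pf-p0)/2 => a = 4*(pf-p0)/T^2
a = 4*(11.1-1.3)/5^2 = 1.568
t = 4 is in the deceleration phase (t > T/2).
p = pf - 0.5*a*(T-t)^2 = 11.1 - 0.5*1.568*1^2
= 10.316


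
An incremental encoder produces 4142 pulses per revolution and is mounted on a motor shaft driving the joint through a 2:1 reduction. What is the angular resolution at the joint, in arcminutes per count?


counts per rev = 4142
effective counts at joint = 4142 * 2 = 8284
resolution = 360*60 / 8284
= 2.6074 arcmin/count


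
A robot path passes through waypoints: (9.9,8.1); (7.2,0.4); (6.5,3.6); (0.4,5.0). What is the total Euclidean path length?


Segment lengths:
  seg1 = sqrt((-2.7)^2 + (-7.7)^2) = 8.1597
  seg2 = sqrt((-0.7)^2 + (3.2)^2) = 3.2757
  seg3 = sqrt((-6.1)^2 + (1.4)^2) = 6.2586
Total = 17.6939


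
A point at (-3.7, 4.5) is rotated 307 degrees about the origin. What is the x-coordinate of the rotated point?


x' = x*cos(theta) - y*sin(theta)
cos(307 deg) = 0.6018, sin(307 deg) = -0.7986
x' = -3.7 * 0.6018 - 4.5 * -0.7986
= -2.2267 - -3.5939
= 1.3671


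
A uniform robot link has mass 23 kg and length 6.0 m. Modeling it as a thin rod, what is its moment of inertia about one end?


I = (1/3) * m * L^2
= (1/3) * 23 * 6.0^2
= 0.333333 * 23 * 36.0
= 276.0 kg*m^2


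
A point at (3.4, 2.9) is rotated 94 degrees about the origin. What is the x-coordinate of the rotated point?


x' = x*cos(theta) - y*sin(theta)
cos(94 deg) = -0.0698, sin(94 deg) = 0.9976
x' = 3.4 * -0.0698 - 2.9 * 0.9976
= -0.2372 - 2.8929
= -3.1301


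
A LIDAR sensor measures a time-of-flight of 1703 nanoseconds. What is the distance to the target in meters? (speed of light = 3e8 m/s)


tof = 1703 ns = 1.703e-06 s
dist = c * tof / 2
= 3e8 * 1.703e-06 / 2
= 255.45 m


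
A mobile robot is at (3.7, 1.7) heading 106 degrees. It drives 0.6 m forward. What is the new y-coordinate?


y_new = y0 + d*sin(theta)
= 1.7 + 0.6*sin(106)
= 1.7 + 0.5768
= 2.2768


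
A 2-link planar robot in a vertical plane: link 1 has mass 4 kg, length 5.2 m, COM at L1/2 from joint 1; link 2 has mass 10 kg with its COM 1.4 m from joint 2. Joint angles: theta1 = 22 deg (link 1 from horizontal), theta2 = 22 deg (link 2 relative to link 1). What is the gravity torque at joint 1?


Horizontal distance from joint 1 to link-1 COM:
  x_c1 = (L1/2)*cos(t1) = 2.6 * 0.9272 = 2.4107 m
Horizontal distance from joint 1 to link-2 COM:
  x_c2 = L1*cos(t1) + Lc2*cos(t1+t2)
       = 5.2*0.9272 + 1.4*0.7193 = 5.8284 m
tau1 = m1*g*x_c1 + m2*g*x_c2
     = 4*9.81*2.4107 + 10*9.81*5.8284
     = 94.595 + 571.7692
     = 666.3642 Nm


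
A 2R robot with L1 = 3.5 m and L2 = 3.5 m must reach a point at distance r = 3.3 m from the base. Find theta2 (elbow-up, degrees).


cos(theta2) = (r^2 - L1^2 - L2^2) / (2*L1*L2)
cos(theta2) = (10.89 - 12.25 - 12.25) / 24.5
cos(theta2) = -0.55551
theta2 = 123.7459 degrees


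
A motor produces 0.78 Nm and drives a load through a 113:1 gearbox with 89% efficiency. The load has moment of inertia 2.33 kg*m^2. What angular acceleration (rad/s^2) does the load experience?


tau_out = tau_motor * N * eta
= 0.78 * 113 * 0.89 = 78.4446 Nm
alpha = tau_out / I = 78.4446 / 2.33
= 33.6672 rad/s^2


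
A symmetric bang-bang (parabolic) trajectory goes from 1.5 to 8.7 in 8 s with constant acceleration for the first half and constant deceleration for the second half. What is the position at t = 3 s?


Symmetric rest-to-rest: each phase covers (pf-p0)/2 in time T/2. 0.5*a*(T/2)^2 = (pf-p0)/2 => a = 4*(pf-p0)/T^2
a = 4*(8.7-1.5)/8^2 = 0.45
t = 3 is in the acceleration phase (t <= T/2).
p = p0 + 0.5*a*t^2 = 1.5 + 0.5*0.45*3^2
= 3.525


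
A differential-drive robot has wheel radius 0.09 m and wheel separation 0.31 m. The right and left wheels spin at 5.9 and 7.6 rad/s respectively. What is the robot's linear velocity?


vR = r*wR = 0.09*5.9 = 0.531 m/s
vL = r*wL = 0.09*7.6 = 0.684 m/s
v = (vR+vL)/2 = 0.6075 m/s
omega = (vR-vL)/L = -0.4935 rad/s
linear velocity = 0.6075 m/s


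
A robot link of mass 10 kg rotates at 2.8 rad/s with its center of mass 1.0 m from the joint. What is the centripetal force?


F = m * omega^2 * r
= 10 * 2.8^2 * 1.0
= 10 * 7.84 * 1.0
= 78.4 N


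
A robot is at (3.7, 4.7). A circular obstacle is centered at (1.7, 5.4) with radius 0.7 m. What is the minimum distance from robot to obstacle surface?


center_dist = sqrt((3.7-1.7)^2 + (4.7-5.4)^2)
= sqrt(4.0 + 0.49)
= 2.119
min_dist = center_dist - radius = 2.119 - 0.7 = 1.419 m


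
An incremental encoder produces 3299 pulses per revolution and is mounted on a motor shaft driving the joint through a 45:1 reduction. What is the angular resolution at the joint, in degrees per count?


counts per rev = 3299
effective counts at joint = 3299 * 45 = 148455
resolution = 360 / 148455
= 0.0024 deg/count


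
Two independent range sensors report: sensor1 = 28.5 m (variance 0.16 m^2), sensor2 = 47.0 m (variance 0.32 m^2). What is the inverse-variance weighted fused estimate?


w1 = (1/var1) / (1/var1 + 1/var2)
   = 6.25 / (6.25 + 3.125) = 0.6667
w2 = 1 - w1 = 0.3333
fused = w1*s1 + w2*s2 = 19.0 + 15.6667
= 34.6667 m


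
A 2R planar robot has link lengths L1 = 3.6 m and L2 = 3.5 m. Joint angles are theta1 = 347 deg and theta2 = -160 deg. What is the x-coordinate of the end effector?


Convert angles to radians: theta1 = 6.0563, theta2 = -2.7925
x = L1*cos(theta1) + L2*cos(theta1+theta2)
x = 3.5077 + -3.4739
x = 0.0338


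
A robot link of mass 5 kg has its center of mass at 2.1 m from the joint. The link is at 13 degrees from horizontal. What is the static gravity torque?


tau = m*g*L*cos(angle)
= 5 * 9.81 * 2.1 * cos(13 deg)
= 5 * 9.81 * 2.1 * 0.9744
= 100.365 Nm


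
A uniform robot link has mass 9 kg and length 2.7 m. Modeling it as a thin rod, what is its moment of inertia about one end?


I = (1/3) * m * L^2
= (1/3) * 9 * 2.7^2
= 0.333333 * 9 * 7.29
= 21.87 kg*m^2


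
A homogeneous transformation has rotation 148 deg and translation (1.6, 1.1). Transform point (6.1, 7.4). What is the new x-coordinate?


x' = cos(theta)*px - sin(theta)*py + tx
= -0.848*6.1 - 0.5299*7.4 + 1.6
= -7.4945


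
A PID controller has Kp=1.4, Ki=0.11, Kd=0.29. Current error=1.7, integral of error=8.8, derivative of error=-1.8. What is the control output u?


u = Kp*e + Ki*int(e) + Kd*de/dt
= 1.4*1.7 + 0.11*8.8 + 0.29*(-1.8)
= 2.38 + 0.968 + -0.522
= 2.826


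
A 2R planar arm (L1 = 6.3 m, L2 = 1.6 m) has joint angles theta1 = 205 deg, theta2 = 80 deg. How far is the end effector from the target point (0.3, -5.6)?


End effector via forward kinematics:
x = L1*cos(t1) + L2*cos(t1+t2) = -5.2956
y = L1*sin(t1) + L2*sin(t1+t2) = -4.208
Distance to target:
d = sqrt((0.3 - -5.2956)^2 + (-5.6 - -4.208)^2)
= sqrt(31.3111 + 1.9377)
= 5.7662 m


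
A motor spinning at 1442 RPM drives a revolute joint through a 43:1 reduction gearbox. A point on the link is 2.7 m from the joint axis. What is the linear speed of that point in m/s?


omega_motor = 1442 * 2*pi/60 = 151.0059 rad/s
omega_joint = omega_motor / 43 = 3.5118 rad/s
v = omega_joint * r = 3.5118 * 2.7
= 9.4818 m/s


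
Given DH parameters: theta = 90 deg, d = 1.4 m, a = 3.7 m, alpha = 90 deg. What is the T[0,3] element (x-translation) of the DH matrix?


T[0,3] = a * cos(theta)
= 3.7 * cos(90 deg)
= 3.7 * 0.0
= 0.0


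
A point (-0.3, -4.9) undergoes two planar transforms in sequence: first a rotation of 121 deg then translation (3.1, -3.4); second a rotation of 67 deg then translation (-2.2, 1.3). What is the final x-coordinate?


After transform 1:
x1 = cos(121)*-0.3 - sin(121)*-4.9 + 3.1 = 7.4546
y1 = sin(121)*-0.3 + cos(121)*-4.9 + -3.4 = -1.1335
After transform 2:
x2 = cos(67)*7.4546 - sin(67)*-1.1335 + -2.2
= 1.7561


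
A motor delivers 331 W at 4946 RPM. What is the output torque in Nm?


omega = 4946 * 2*pi/60 = 517.9439 rad/s
tau = P / omega = 331 / 517.9439
= 0.6391 Nm


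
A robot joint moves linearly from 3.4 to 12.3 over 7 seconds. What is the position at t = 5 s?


s = t/T = 5/7 = 0.7143
p(t) = p0 + (pf-p0)*s
= 3.4 + (12.3 - 3.4) * 0.7143
= 9.7571


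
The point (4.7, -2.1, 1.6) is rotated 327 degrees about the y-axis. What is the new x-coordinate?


Rotation about y-axis: x' = x*cos(theta) + z*sin(theta)
= 4.7 * 0.8387 + 1.6 * -0.5446
= 3.0703


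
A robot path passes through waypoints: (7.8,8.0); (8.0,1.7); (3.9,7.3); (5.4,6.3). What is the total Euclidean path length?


Segment lengths:
  seg1 = sqrt((0.2)^2 + (-6.3)^2) = 6.3032
  seg2 = sqrt((-4.1)^2 + (5.6)^2) = 6.9405
  seg3 = sqrt((1.5)^2 + (-1.0)^2) = 1.8028
Total = 15.0464


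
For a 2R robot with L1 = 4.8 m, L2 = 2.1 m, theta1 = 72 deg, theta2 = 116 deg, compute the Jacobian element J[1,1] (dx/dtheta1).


J[1,1] = -L1*sin(t1) - L2*sin(t1+t2)
= -4.8*sin(72) - 2.1*sin(188)
= -4.2728


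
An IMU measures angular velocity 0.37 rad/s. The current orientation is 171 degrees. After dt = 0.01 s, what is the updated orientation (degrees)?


delta_theta = w * dt = 0.37 * 0.01 = 0.0037 rad
= 0.212 deg
theta_new = 171 + 0.212 = 171.212 deg


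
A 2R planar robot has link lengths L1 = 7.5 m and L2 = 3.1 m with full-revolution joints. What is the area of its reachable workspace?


r_max = L1 + L2 = 10.6 m
r_min = |L1 - L2| = 4.4 m
Area = pi*(r_max^2 - r_min^2)
= pi*(112.36 - 19.36)
= pi * 93.0
= 292.1681 m^2


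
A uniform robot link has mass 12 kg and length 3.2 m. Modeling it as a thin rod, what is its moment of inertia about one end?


I = (1/3) * m * L^2
= (1/3) * 12 * 3.2^2
= 0.333333 * 12 * 10.24
= 40.96 kg*m^2


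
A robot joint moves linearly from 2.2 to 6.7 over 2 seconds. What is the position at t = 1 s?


s = t/T = 1/2 = 0.5
p(t) = p0 + (pf-p0)*s
= 2.2 + (6.7 - 2.2) * 0.5
= 4.45


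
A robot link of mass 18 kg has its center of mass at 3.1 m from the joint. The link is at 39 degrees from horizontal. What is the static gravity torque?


tau = m*g*L*cos(angle)
= 18 * 9.81 * 3.1 * cos(39 deg)
= 18 * 9.81 * 3.1 * 0.7771
= 425.4081 Nm


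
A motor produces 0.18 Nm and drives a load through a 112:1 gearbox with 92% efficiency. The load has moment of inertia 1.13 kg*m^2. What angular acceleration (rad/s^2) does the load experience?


tau_out = tau_motor * N * eta
= 0.18 * 112 * 0.92 = 18.5472 Nm
alpha = tau_out / I = 18.5472 / 1.13
= 16.4135 rad/s^2


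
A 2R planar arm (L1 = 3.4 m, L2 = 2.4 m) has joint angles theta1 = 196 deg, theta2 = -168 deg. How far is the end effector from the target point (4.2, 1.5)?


End effector via forward kinematics:
x = L1*cos(t1) + L2*cos(t1+t2) = -1.1492
y = L1*sin(t1) + L2*sin(t1+t2) = 0.1896
Distance to target:
d = sqrt((4.2 - -1.1492)^2 + (1.5 - 0.1896)^2)
= sqrt(28.6141 + 1.7172)
= 5.5074 m


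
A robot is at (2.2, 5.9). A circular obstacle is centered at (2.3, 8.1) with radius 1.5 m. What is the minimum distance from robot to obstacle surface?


center_dist = sqrt((2.2-2.3)^2 + (5.9-8.1)^2)
= sqrt(0.01 + 4.84)
= 2.2023
min_dist = center_dist - radius = 2.2023 - 1.5 = 0.7023 m


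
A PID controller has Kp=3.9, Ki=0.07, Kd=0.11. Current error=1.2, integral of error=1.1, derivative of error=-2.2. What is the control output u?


u = Kp*e + Ki*int(e) + Kd*de/dt
= 3.9*1.2 + 0.07*1.1 + 0.11*(-2.2)
= 4.68 + 0.077 + -0.242
= 4.515


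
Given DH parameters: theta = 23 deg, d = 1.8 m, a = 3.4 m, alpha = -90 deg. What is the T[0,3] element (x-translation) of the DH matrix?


T[0,3] = a * cos(theta)
= 3.4 * cos(23 deg)
= 3.4 * 0.9205
= 3.1297


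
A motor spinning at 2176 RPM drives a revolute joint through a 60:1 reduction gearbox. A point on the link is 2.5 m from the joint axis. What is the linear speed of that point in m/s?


omega_motor = 2176 * 2*pi/60 = 227.8702 rad/s
omega_joint = omega_motor / 60 = 3.7978 rad/s
v = omega_joint * r = 3.7978 * 2.5
= 9.4946 m/s


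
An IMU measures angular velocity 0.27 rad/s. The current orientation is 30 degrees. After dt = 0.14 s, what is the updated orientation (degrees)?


delta_theta = w * dt = 0.27 * 0.14 = 0.0378 rad
= 2.1658 deg
theta_new = 30 + 2.1658 = 32.1658 deg


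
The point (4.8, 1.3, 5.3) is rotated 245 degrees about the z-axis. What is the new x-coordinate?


Rotation about z-axis: x' = x*cos(theta) - y*sin(theta)
= 4.8 * -0.4226 - 1.3 * -0.9063
= -0.8504


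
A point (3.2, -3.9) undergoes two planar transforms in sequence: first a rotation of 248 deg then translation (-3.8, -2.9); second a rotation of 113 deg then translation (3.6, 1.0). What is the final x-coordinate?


After transform 1:
x1 = cos(248)*3.2 - sin(248)*-3.9 + -3.8 = -8.6148
y1 = sin(248)*3.2 + cos(248)*-3.9 + -2.9 = -4.406
After transform 2:
x2 = cos(113)*-8.6148 - sin(113)*-4.406 + 3.6
= 11.0218


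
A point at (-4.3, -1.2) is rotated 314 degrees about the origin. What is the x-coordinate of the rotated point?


x' = x*cos(theta) - y*sin(theta)
cos(314 deg) = 0.6947, sin(314 deg) = -0.7193
x' = -4.3 * 0.6947 - -1.2 * -0.7193
= -2.987 - 0.8632
= -3.8502


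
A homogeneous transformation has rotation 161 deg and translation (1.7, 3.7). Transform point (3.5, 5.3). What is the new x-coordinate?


x' = cos(theta)*px - sin(theta)*py + tx
= -0.9455*3.5 - 0.3256*5.3 + 1.7
= -3.3348


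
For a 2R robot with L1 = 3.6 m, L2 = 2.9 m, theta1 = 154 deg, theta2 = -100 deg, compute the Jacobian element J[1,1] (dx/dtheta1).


J[1,1] = -L1*sin(t1) - L2*sin(t1+t2)
= -3.6*sin(154) - 2.9*sin(54)
= -3.9243


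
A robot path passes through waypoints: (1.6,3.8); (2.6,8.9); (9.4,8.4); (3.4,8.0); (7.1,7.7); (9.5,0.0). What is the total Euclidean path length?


Segment lengths:
  seg1 = sqrt((1.0)^2 + (5.1)^2) = 5.1971
  seg2 = sqrt((6.8)^2 + (-0.5)^2) = 6.8184
  seg3 = sqrt((-6.0)^2 + (-0.4)^2) = 6.0133
  seg4 = sqrt((3.7)^2 + (-0.3)^2) = 3.7121
  seg5 = sqrt((2.4)^2 + (-7.7)^2) = 8.0654
Total = 29.8063


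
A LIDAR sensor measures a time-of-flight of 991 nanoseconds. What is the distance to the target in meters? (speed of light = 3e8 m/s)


tof = 991 ns = 9.91e-07 s
dist = c * tof / 2
= 3e8 * 9.91e-07 / 2
= 148.65 m


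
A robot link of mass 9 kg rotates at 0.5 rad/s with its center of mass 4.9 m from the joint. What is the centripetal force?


F = m * omega^2 * r
= 9 * 0.5^2 * 4.9
= 9 * 0.25 * 4.9
= 11.025 N


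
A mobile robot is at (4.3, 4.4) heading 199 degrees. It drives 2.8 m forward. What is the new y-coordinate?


y_new = y0 + d*sin(theta)
= 4.4 + 2.8*sin(199)
= 4.4 + -0.9116
= 3.4884


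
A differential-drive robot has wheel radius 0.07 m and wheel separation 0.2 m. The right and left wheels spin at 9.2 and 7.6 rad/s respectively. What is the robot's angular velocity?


vR = r*wR = 0.07*9.2 = 0.644 m/s
vL = r*wL = 0.07*7.6 = 0.532 m/s
v = (vR+vL)/2 = 0.588 m/s
omega = (vR-vL)/L = 0.56 rad/s
angular velocity = 0.56 rad/s


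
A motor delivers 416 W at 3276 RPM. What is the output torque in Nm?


omega = 3276 * 2*pi/60 = 343.0619 rad/s
tau = P / omega = 416 / 343.0619
= 1.2126 Nm


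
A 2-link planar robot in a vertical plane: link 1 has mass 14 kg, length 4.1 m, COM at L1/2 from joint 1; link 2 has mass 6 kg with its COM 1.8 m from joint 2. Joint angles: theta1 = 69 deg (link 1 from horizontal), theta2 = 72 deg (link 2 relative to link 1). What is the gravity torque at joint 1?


Horizontal distance from joint 1 to link-1 COM:
  x_c1 = (L1/2)*cos(t1) = 2.05 * 0.3584 = 0.7347 m
Horizontal distance from joint 1 to link-2 COM:
  x_c2 = L1*cos(t1) + Lc2*cos(t1+t2)
       = 4.1*0.3584 + 1.8*-0.7771 = 0.0704 m
tau1 = m1*g*x_c1 + m2*g*x_c2
     = 14*9.81*0.7347 + 6*9.81*0.0704
     = 100.8974 + 4.1464
     = 105.0439 Nm


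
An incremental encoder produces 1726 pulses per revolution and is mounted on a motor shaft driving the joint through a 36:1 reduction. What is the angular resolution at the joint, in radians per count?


counts per rev = 1726
effective counts at joint = 1726 * 36 = 62136
resolution = 2*pi / 62136
= 1.0112e-04 rad/count


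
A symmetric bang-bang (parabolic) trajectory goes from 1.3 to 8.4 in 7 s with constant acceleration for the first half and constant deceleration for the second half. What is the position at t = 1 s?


Symmetric rest-to-rest: each phase covers (pf-p0)/2 in time T/2. 0.5*a*(T/2)^2 = (pf-p0)/2 => a = 4*(pf-p0)/T^2
a = 4*(8.4-1.3)/7^2 = 0.5796
t = 1 is in the acceleration phase (t <= T/2).
p = p0 + 0.5*a*t^2 = 1.3 + 0.5*0.5796*1^2
= 1.5898


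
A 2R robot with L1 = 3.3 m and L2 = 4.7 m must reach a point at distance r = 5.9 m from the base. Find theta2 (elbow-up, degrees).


cos(theta2) = (r^2 - L1^2 - L2^2) / (2*L1*L2)
cos(theta2) = (34.81 - 10.89 - 22.09) / 31.02
cos(theta2) = 0.058994
theta2 = 86.6179 degrees


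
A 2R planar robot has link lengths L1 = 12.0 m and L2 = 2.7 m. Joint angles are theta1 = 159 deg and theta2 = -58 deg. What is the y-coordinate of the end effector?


Convert angles to radians: theta1 = 2.7751, theta2 = -1.0123
y = L1*sin(theta1) + L2*sin(theta1+theta2)
y = 4.3004 + 2.6504
y = 6.9508


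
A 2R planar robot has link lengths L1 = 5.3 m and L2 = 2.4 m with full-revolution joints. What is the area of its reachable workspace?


r_max = L1 + L2 = 7.7 m
r_min = |L1 - L2| = 2.9 m
Area = pi*(r_max^2 - r_min^2)
= pi*(59.29 - 8.41)
= pi * 50.88
= 159.8442 m^2


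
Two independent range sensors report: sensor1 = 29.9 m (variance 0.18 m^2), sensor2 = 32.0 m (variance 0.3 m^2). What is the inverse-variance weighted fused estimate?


w1 = (1/var1) / (1/var1 + 1/var2)
   = 5.5556 / (5.5556 + 3.3333) = 0.625
w2 = 1 - w1 = 0.375
fused = w1*s1 + w2*s2 = 18.6875 + 12.0
= 30.6875 m


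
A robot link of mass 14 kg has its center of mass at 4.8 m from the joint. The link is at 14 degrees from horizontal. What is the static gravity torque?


tau = m*g*L*cos(angle)
= 14 * 9.81 * 4.8 * cos(14 deg)
= 14 * 9.81 * 4.8 * 0.9703
= 639.65 Nm


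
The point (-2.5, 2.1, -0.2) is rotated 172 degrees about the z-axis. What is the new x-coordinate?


Rotation about z-axis: x' = x*cos(theta) - y*sin(theta)
= -2.5 * -0.9903 - 2.1 * 0.1392
= 2.1834


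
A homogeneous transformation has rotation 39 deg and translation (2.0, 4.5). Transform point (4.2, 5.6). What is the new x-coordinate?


x' = cos(theta)*px - sin(theta)*py + tx
= 0.7771*4.2 - 0.6293*5.6 + 2.0
= 1.7398


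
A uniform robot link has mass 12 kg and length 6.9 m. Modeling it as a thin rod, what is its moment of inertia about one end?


I = (1/3) * m * L^2
= (1/3) * 12 * 6.9^2
= 0.333333 * 12 * 47.61
= 190.44 kg*m^2


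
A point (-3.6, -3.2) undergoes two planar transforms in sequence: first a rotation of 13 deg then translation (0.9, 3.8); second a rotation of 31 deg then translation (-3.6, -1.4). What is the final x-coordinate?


After transform 1:
x1 = cos(13)*-3.6 - sin(13)*-3.2 + 0.9 = -1.8879
y1 = sin(13)*-3.6 + cos(13)*-3.2 + 3.8 = -0.1278
After transform 2:
x2 = cos(31)*-1.8879 - sin(31)*-0.1278 + -3.6
= -5.1524


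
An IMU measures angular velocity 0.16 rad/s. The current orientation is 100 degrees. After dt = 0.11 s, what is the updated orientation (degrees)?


delta_theta = w * dt = 0.16 * 0.11 = 0.0176 rad
= 1.0084 deg
theta_new = 100 + 1.0084 = 101.0084 deg


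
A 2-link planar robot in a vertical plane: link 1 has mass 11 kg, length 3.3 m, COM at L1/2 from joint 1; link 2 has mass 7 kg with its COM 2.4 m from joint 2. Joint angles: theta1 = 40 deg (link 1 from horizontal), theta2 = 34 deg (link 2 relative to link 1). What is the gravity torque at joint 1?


Horizontal distance from joint 1 to link-1 COM:
  x_c1 = (L1/2)*cos(t1) = 1.65 * 0.766 = 1.264 m
Horizontal distance from joint 1 to link-2 COM:
  x_c2 = L1*cos(t1) + Lc2*cos(t1+t2)
       = 3.3*0.766 + 2.4*0.2756 = 3.1895 m
tau1 = m1*g*x_c1 + m2*g*x_c2
     = 11*9.81*1.264 + 7*9.81*3.1895
     = 136.3954 + 219.0213
     = 355.4167 Nm


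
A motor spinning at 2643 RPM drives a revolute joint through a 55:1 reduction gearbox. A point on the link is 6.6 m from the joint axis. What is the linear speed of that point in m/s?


omega_motor = 2643 * 2*pi/60 = 276.7743 rad/s
omega_joint = omega_motor / 55 = 5.0323 rad/s
v = omega_joint * r = 5.0323 * 6.6
= 33.2129 m/s


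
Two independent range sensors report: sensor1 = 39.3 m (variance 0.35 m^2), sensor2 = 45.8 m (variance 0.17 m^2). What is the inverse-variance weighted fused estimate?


w1 = (1/var1) / (1/var1 + 1/var2)
   = 2.8571 / (2.8571 + 5.8824) = 0.3269
w2 = 1 - w1 = 0.6731
fused = w1*s1 + w2*s2 = 12.8481 + 30.8269
= 43.675 m


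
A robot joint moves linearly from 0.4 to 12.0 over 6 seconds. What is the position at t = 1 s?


s = t/T = 1/6 = 0.1667
p(t) = p0 + (pf-p0)*s
= 0.4 + (12.0 - 0.4) * 0.1667
= 2.3333


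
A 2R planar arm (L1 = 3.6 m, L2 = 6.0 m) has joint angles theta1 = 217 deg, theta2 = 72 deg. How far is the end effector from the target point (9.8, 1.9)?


End effector via forward kinematics:
x = L1*cos(t1) + L2*cos(t1+t2) = -0.9217
y = L1*sin(t1) + L2*sin(t1+t2) = -7.8396
Distance to target:
d = sqrt((9.8 - -0.9217)^2 + (1.9 - -7.8396)^2)
= sqrt(114.9544 + 94.8607)
= 14.485 m


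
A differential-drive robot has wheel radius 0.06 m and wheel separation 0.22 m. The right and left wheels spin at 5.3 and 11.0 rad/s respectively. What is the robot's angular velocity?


vR = r*wR = 0.06*5.3 = 0.318 m/s
vL = r*wL = 0.06*11.0 = 0.66 m/s
v = (vR+vL)/2 = 0.489 m/s
omega = (vR-vL)/L = -1.5545 rad/s
angular velocity = -1.5545 rad/s


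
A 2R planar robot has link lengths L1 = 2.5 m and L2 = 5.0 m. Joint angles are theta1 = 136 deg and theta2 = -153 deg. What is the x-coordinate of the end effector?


Convert angles to radians: theta1 = 2.3736, theta2 = -2.6704
x = L1*cos(theta1) + L2*cos(theta1+theta2)
x = -1.7983 + 4.7815
x = 2.9832


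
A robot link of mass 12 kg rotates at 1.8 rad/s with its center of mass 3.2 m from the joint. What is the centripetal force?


F = m * omega^2 * r
= 12 * 1.8^2 * 3.2
= 12 * 3.24 * 3.2
= 124.416 N


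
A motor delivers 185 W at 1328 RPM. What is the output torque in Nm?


omega = 1328 * 2*pi/60 = 139.0678 rad/s
tau = P / omega = 185 / 139.0678
= 1.3303 Nm


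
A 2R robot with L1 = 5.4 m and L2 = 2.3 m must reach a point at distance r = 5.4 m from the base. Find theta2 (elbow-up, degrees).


cos(theta2) = (r^2 - L1^2 - L2^2) / (2*L1*L2)
cos(theta2) = (29.16 - 29.16 - 5.29) / 24.84
cos(theta2) = -0.212963
theta2 = 102.296 degrees


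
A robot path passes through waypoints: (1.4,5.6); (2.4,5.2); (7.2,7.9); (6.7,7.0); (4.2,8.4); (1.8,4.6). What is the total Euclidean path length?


Segment lengths:
  seg1 = sqrt((1.0)^2 + (-0.4)^2) = 1.077
  seg2 = sqrt((4.8)^2 + (2.7)^2) = 5.5073
  seg3 = sqrt((-0.5)^2 + (-0.9)^2) = 1.0296
  seg4 = sqrt((-2.5)^2 + (1.4)^2) = 2.8653
  seg5 = sqrt((-2.4)^2 + (-3.8)^2) = 4.4944
Total = 14.9736


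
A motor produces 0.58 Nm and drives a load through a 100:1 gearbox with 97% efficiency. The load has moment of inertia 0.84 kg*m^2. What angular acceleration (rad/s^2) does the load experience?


tau_out = tau_motor * N * eta
= 0.58 * 100 * 0.97 = 56.26 Nm
alpha = tau_out / I = 56.26 / 0.84
= 66.9762 rad/s^2


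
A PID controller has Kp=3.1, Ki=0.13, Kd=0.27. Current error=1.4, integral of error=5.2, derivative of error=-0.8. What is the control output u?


u = Kp*e + Ki*int(e) + Kd*de/dt
= 3.1*1.4 + 0.13*5.2 + 0.27*(-0.8)
= 4.34 + 0.676 + -0.216
= 4.8


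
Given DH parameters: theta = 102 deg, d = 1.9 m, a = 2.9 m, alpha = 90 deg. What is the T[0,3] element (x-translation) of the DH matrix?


T[0,3] = a * cos(theta)
= 2.9 * cos(102 deg)
= 2.9 * -0.2079
= -0.6029


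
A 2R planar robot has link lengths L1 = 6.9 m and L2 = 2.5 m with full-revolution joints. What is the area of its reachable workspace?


r_max = L1 + L2 = 9.4 m
r_min = |L1 - L2| = 4.4 m
Area = pi*(r_max^2 - r_min^2)
= pi*(88.36 - 19.36)
= pi * 69.0
= 216.7699 m^2


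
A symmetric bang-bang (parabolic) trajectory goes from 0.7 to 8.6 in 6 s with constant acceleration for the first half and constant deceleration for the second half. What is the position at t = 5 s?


Symmetric rest-to-rest: each phase covers (pf-p0)/2 in time T/2. 0.5*a*(T/2)^2 = (pf-p0)/2 => a = 4*(pf-p0)/T^2
a = 4*(8.6-0.7)/6^2 = 0.8778
t = 5 is in the deceleration phase (t > T/2).
p = pf - 0.5*a*(T-t)^2 = 8.6 - 0.5*0.8778*1^2
= 8.1611


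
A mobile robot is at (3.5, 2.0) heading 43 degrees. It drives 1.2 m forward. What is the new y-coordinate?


y_new = y0 + d*sin(theta)
= 2.0 + 1.2*sin(43)
= 2.0 + 0.8184
= 2.8184


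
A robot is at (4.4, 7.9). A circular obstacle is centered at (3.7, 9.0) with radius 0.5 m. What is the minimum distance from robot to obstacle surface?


center_dist = sqrt((4.4-3.7)^2 + (7.9-9.0)^2)
= sqrt(0.49 + 1.21)
= 1.3038
min_dist = center_dist - radius = 1.3038 - 0.5 = 0.8038 m


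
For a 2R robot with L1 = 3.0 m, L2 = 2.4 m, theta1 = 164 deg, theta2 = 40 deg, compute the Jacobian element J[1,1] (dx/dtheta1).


J[1,1] = -L1*sin(t1) - L2*sin(t1+t2)
= -3.0*sin(164) - 2.4*sin(204)
= 0.1493


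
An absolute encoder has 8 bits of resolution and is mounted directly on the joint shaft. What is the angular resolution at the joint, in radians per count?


counts = 2^8 = 256
resolution = 2*pi / 256
= 0.0245 rad/count


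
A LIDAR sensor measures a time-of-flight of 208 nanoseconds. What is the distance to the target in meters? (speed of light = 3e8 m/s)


tof = 208 ns = 2.08e-07 s
dist = c * tof / 2
= 3e8 * 2.08e-07 / 2
= 31.2 m


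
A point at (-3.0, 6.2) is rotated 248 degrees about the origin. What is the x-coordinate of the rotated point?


x' = x*cos(theta) - y*sin(theta)
cos(248 deg) = -0.3746, sin(248 deg) = -0.9272
x' = -3.0 * -0.3746 - 6.2 * -0.9272
= 1.1238 - -5.7485
= 6.8724


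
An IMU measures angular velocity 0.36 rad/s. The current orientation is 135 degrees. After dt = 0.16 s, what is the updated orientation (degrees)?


delta_theta = w * dt = 0.36 * 0.16 = 0.0576 rad
= 3.3002 deg
theta_new = 135 + 3.3002 = 138.3002 deg


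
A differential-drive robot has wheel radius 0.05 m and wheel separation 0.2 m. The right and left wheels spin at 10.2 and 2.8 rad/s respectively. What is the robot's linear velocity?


vR = r*wR = 0.05*10.2 = 0.51 m/s
vL = r*wL = 0.05*2.8 = 0.14 m/s
v = (vR+vL)/2 = 0.325 m/s
omega = (vR-vL)/L = 1.85 rad/s
linear velocity = 0.325 m/s


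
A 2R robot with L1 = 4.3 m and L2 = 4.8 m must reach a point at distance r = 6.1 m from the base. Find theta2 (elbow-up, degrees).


cos(theta2) = (r^2 - L1^2 - L2^2) / (2*L1*L2)
cos(theta2) = (37.21 - 18.49 - 23.04) / 41.28
cos(theta2) = -0.104651
theta2 = 96.0071 degrees


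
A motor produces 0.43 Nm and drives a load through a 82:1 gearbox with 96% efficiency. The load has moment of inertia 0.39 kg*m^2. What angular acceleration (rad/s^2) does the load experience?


tau_out = tau_motor * N * eta
= 0.43 * 82 * 0.96 = 33.8496 Nm
alpha = tau_out / I = 33.8496 / 0.39
= 86.7938 rad/s^2


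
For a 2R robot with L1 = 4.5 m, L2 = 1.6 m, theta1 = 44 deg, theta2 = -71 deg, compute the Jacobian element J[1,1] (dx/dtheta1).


J[1,1] = -L1*sin(t1) - L2*sin(t1+t2)
= -4.5*sin(44) - 1.6*sin(-27)
= -2.3996


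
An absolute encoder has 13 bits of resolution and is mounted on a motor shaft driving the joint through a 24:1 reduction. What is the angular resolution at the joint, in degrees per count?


counts = 2^13 = 8192
effective counts at joint = 8192 * 24 = 196608
resolution = 360 / 196608
= 0.0018 deg/count


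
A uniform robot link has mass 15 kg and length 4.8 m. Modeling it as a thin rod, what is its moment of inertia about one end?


I = (1/3) * m * L^2
= (1/3) * 15 * 4.8^2
= 0.333333 * 15 * 23.04
= 115.2 kg*m^2


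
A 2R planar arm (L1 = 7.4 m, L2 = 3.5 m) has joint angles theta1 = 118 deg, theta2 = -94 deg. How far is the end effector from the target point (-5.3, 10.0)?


End effector via forward kinematics:
x = L1*cos(t1) + L2*cos(t1+t2) = -0.2767
y = L1*sin(t1) + L2*sin(t1+t2) = 7.9574
Distance to target:
d = sqrt((-5.3 - -0.2767)^2 + (10.0 - 7.9574)^2)
= sqrt(25.2337 + 4.1723)
= 5.4227 m


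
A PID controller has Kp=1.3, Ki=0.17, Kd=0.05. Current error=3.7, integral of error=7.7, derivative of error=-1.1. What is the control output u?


u = Kp*e + Ki*int(e) + Kd*de/dt
= 1.3*3.7 + 0.17*7.7 + 0.05*(-1.1)
= 4.81 + 1.309 + -0.055
= 6.064


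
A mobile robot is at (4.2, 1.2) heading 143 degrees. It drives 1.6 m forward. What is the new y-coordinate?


y_new = y0 + d*sin(theta)
= 1.2 + 1.6*sin(143)
= 1.2 + 0.9629
= 2.1629


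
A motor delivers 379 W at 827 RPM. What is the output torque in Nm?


omega = 827 * 2*pi/60 = 86.6032 rad/s
tau = P / omega = 379 / 86.6032
= 4.3763 Nm


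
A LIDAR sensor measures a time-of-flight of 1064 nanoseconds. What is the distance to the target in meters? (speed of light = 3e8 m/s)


tof = 1064 ns = 1.064e-06 s
dist = c * tof / 2
= 3e8 * 1.064e-06 / 2
= 159.6 m


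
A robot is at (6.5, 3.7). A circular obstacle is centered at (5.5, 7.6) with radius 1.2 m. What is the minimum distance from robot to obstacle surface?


center_dist = sqrt((6.5-5.5)^2 + (3.7-7.6)^2)
= sqrt(1.0 + 15.21)
= 4.0262
min_dist = center_dist - radius = 4.0262 - 1.2 = 2.8262 m


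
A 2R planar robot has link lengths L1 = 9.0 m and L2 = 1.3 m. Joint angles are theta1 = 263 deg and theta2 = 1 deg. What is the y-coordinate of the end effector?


Convert angles to radians: theta1 = 4.5902, theta2 = 0.0175
y = L1*sin(theta1) + L2*sin(theta1+theta2)
y = -8.9329 + -1.2929
y = -10.2258


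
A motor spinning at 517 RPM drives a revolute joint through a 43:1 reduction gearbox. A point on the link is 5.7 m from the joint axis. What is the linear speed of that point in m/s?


omega_motor = 517 * 2*pi/60 = 54.1401 rad/s
omega_joint = omega_motor / 43 = 1.2591 rad/s
v = omega_joint * r = 1.2591 * 5.7
= 7.1767 m/s


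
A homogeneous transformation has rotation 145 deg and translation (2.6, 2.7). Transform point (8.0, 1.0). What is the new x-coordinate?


x' = cos(theta)*px - sin(theta)*py + tx
= -0.8192*8.0 - 0.5736*1.0 + 2.6
= -4.5268


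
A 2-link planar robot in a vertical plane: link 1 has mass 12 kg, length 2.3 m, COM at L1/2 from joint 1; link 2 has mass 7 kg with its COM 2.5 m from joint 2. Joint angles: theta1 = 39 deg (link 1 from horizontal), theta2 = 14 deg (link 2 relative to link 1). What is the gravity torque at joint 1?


Horizontal distance from joint 1 to link-1 COM:
  x_c1 = (L1/2)*cos(t1) = 1.15 * 0.7771 = 0.8937 m
Horizontal distance from joint 1 to link-2 COM:
  x_c2 = L1*cos(t1) + Lc2*cos(t1+t2)
       = 2.3*0.7771 + 2.5*0.6018 = 3.292 m
tau1 = m1*g*x_c1 + m2*g*x_c2
     = 12*9.81*0.8937 + 7*9.81*3.292
     = 105.2085 + 226.0598
     = 331.2683 Nm


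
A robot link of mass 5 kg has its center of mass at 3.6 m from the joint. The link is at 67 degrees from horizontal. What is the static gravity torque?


tau = m*g*L*cos(angle)
= 5 * 9.81 * 3.6 * cos(67 deg)
= 5 * 9.81 * 3.6 * 0.3907
= 68.9953 Nm


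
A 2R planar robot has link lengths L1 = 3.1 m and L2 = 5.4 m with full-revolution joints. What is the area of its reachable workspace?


r_max = L1 + L2 = 8.5 m
r_min = |L1 - L2| = 2.3 m
Area = pi*(r_max^2 - r_min^2)
= pi*(72.25 - 5.29)
= pi * 66.96
= 210.361 m^2


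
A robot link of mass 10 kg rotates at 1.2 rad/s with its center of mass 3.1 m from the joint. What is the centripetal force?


F = m * omega^2 * r
= 10 * 1.2^2 * 3.1
= 10 * 1.44 * 3.1
= 44.64 N


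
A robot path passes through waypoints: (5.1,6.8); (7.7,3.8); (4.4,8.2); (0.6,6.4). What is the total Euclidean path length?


Segment lengths:
  seg1 = sqrt((2.6)^2 + (-3.0)^2) = 3.9699
  seg2 = sqrt((-3.3)^2 + (4.4)^2) = 5.5
  seg3 = sqrt((-3.8)^2 + (-1.8)^2) = 4.2048
Total = 13.6746


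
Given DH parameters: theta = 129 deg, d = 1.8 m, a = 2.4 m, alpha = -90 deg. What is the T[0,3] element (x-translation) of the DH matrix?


T[0,3] = a * cos(theta)
= 2.4 * cos(129 deg)
= 2.4 * -0.6293
= -1.5104


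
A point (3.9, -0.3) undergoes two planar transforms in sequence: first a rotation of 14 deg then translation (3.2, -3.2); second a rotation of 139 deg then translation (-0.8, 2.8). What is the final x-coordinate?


After transform 1:
x1 = cos(14)*3.9 - sin(14)*-0.3 + 3.2 = 7.0567
y1 = sin(14)*3.9 + cos(14)*-0.3 + -3.2 = -2.5476
After transform 2:
x2 = cos(139)*7.0567 - sin(139)*-2.5476 + -0.8
= -4.4544


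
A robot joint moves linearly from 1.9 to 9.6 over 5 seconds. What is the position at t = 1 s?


s = t/T = 1/5 = 0.2
p(t) = p0 + (pf-p0)*s
= 1.9 + (9.6 - 1.9) * 0.2
= 3.44


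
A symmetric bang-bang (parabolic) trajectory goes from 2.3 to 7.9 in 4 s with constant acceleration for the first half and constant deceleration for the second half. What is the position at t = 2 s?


Symmetric rest-to-rest: each phase covers (pf-p0)/2 in time T/2. 0.5*a*(T/2)^2 = (pf-p0)/2 => a = 4*(pf-p0)/T^2
a = 4*(7.9-2.3)/4^2 = 1.4
t = 2 is in the acceleration phase (t <= T/2).
p = p0 + 0.5*a*t^2 = 2.3 + 0.5*1.4*2^2
= 5.1


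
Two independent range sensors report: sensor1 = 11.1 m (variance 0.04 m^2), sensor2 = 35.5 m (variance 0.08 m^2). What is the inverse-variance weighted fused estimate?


w1 = (1/var1) / (1/var1 + 1/var2)
   = 25.0 / (25.0 + 12.5) = 0.6667
w2 = 1 - w1 = 0.3333
fused = w1*s1 + w2*s2 = 7.4 + 11.8333
= 19.2333 m


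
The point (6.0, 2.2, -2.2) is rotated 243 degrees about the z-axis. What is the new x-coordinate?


Rotation about z-axis: x' = x*cos(theta) - y*sin(theta)
= 6.0 * -0.454 - 2.2 * -0.891
= -0.7637


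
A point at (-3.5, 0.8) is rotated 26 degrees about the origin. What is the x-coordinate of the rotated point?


x' = x*cos(theta) - y*sin(theta)
cos(26 deg) = 0.8988, sin(26 deg) = 0.4384
x' = -3.5 * 0.8988 - 0.8 * 0.4384
= -3.1458 - 0.3507
= -3.4965


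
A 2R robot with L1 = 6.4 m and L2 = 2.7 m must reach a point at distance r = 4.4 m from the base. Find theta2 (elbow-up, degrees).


cos(theta2) = (r^2 - L1^2 - L2^2) / (2*L1*L2)
cos(theta2) = (19.36 - 40.96 - 7.29) / 34.56
cos(theta2) = -0.835938
theta2 = 146.7136 degrees


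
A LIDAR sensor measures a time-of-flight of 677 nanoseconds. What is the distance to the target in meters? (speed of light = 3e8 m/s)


tof = 677 ns = 6.77e-07 s
dist = c * tof / 2
= 3e8 * 6.77e-07 / 2
= 101.55 m


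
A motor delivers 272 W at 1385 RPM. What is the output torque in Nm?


omega = 1385 * 2*pi/60 = 145.0369 rad/s
tau = P / omega = 272 / 145.0369
= 1.8754 Nm


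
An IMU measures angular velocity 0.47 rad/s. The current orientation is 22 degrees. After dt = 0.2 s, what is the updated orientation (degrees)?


delta_theta = w * dt = 0.47 * 0.2 = 0.094 rad
= 5.3858 deg
theta_new = 22 + 5.3858 = 27.3858 deg


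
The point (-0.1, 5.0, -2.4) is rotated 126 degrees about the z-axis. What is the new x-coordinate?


Rotation about z-axis: x' = x*cos(theta) - y*sin(theta)
= -0.1 * -0.5878 - 5.0 * 0.809
= -3.9863


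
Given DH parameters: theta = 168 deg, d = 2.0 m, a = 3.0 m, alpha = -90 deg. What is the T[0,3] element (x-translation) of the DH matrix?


T[0,3] = a * cos(theta)
= 3.0 * cos(168 deg)
= 3.0 * -0.9781
= -2.9344


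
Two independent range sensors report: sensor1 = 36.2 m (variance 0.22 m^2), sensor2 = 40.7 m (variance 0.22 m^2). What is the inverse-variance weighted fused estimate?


w1 = (1/var1) / (1/var1 + 1/var2)
   = 4.5455 / (4.5455 + 4.5455) = 0.5
w2 = 1 - w1 = 0.5
fused = w1*s1 + w2*s2 = 18.1 + 20.35
= 38.45 m


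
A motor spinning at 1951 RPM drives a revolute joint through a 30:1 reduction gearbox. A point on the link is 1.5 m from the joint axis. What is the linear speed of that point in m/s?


omega_motor = 1951 * 2*pi/60 = 204.3082 rad/s
omega_joint = omega_motor / 30 = 6.8103 rad/s
v = omega_joint * r = 6.8103 * 1.5
= 10.2154 m/s


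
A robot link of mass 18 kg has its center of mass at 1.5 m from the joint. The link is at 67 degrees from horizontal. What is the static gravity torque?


tau = m*g*L*cos(angle)
= 18 * 9.81 * 1.5 * cos(67 deg)
= 18 * 9.81 * 1.5 * 0.3907
= 103.493 Nm


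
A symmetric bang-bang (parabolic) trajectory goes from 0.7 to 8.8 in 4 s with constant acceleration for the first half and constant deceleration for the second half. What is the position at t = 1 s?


Symmetric rest-to-rest: each phase covers (pf-p0)/2 in time T/2. 0.5*a*(T/2)^2 = (pf-p0)/2 => a = 4*(pf-p0)/T^2
a = 4*(8.8-0.7)/4^2 = 2.025
t = 1 is in the acceleration phase (t <= T/2).
p = p0 + 0.5*a*t^2 = 0.7 + 0.5*2.025*1^2
= 1.7125


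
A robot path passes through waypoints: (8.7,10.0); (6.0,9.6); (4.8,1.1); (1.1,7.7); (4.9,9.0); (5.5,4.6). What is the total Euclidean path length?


Segment lengths:
  seg1 = sqrt((-2.7)^2 + (-0.4)^2) = 2.7295
  seg2 = sqrt((-1.2)^2 + (-8.5)^2) = 8.5843
  seg3 = sqrt((-3.7)^2 + (6.6)^2) = 7.5664
  seg4 = sqrt((3.8)^2 + (1.3)^2) = 4.0162
  seg5 = sqrt((0.6)^2 + (-4.4)^2) = 4.4407
Total = 27.3371


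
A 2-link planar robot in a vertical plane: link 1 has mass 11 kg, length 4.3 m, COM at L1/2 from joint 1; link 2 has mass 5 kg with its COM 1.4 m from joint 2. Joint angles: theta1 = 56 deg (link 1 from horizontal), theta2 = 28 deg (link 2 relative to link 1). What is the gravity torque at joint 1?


Horizontal distance from joint 1 to link-1 COM:
  x_c1 = (L1/2)*cos(t1) = 2.15 * 0.5592 = 1.2023 m
Horizontal distance from joint 1 to link-2 COM:
  x_c2 = L1*cos(t1) + Lc2*cos(t1+t2)
       = 4.3*0.5592 + 1.4*0.1045 = 2.5509 m
tau1 = m1*g*x_c1 + m2*g*x_c2
     = 11*9.81*1.2023 + 5*9.81*2.5509
     = 129.7364 + 125.1201
     = 254.8565 Nm
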